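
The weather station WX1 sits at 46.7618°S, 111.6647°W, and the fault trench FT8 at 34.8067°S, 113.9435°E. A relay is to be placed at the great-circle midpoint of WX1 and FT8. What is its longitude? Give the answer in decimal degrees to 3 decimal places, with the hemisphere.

169.014°E

Bx = cos φ₂ cos Δλ = -0.574397,  By = cos φ₂ sin Δλ = -0.586723
φₘ = atan2(sin φ₁ + sin φ₂, √((cos φ₁ + Bx)² + By²)) = -65.32032°
λₘ = λ₁ + atan2(By, cos φ₁ + Bx) = 169.01391°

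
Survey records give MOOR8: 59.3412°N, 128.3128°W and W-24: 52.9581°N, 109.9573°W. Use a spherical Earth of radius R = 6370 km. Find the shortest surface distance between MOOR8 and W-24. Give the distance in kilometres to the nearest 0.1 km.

Δφ = -6.3831°,  Δλ = 18.3555°
a = sin²(Δφ/2) + cos φ₁ cos φ₂ sin²(Δλ/2) = 0.010914
c = 2·arcsin(√a) = 0.209323 rad = 11.9933°
d = R·c = 6370 × 0.209323 = 1333.4 km

1333.4 km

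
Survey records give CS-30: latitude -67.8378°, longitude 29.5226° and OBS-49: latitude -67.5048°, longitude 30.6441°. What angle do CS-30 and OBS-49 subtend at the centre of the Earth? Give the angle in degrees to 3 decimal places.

Δφ = 0.3330°,  Δλ = 1.1215°
a = sin²(Δφ/2) + cos φ₁ cos φ₂ sin²(Δλ/2) = 0.000022
c = 2·arcsin(√a) = 0.009438 rad = 0.5408°

0.541°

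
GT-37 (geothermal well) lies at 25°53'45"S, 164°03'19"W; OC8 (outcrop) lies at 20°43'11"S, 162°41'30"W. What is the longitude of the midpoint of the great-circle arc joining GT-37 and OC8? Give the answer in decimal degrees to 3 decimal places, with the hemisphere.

163.360°W

GT-37: φ = -25.89583°, λ = -164.05528°
OC8: φ = -20.71972°, λ = -162.69167°
Bx = cos φ₂ cos Δλ = 0.935057,  By = cos φ₂ sin Δλ = 0.022258
φₘ = atan2(sin φ₁ + sin φ₂, √((cos φ₁ + Bx)² + By²)) = -23.30925°
λₘ = λ₁ + atan2(By, cos φ₁ + Bx) = -163.36019°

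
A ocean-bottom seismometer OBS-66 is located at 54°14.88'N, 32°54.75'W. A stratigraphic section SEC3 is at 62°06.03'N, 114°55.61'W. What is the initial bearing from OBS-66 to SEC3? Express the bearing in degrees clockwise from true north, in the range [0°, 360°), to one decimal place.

315.0°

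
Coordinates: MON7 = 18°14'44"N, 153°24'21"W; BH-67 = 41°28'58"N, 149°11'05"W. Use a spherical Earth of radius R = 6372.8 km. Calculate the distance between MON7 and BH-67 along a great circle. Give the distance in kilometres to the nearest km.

MON7: φ = +18.24556°, λ = -153.40583°
BH-67: φ = +41.48278°, λ = -149.18472°
Δφ = 23.2372°,  Δλ = 4.2211°
a = sin²(Δφ/2) + cos φ₁ cos φ₂ sin²(Δλ/2) = 0.041525
c = 2·arcsin(√a) = 0.410430 rad = 23.5159°
d = R·c = 6372.8 × 0.410430 = 2615.6 km

2616 km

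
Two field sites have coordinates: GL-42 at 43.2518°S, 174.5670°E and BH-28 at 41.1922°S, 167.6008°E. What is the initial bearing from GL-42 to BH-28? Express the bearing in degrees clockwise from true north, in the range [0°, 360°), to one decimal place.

289.4°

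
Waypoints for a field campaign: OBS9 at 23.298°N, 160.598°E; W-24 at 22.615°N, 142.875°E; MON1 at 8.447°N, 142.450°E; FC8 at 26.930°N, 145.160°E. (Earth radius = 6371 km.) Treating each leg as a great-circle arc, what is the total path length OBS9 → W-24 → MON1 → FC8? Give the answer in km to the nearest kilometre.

OBS9→W-24: c = 0.284899 rad, d = 1815.09 km
W-24→MON1: c = 0.247381 rad, d = 1576.06 km
MON1→FC8: c = 0.325686 rad, d = 2074.94 km
Total = 1815.09 + 1576.06 + 2074.94 = 5466.10 km

5466 km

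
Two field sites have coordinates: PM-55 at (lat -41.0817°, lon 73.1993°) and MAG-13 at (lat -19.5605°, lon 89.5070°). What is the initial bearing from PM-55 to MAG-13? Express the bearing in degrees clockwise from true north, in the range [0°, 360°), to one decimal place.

Δλ = 16.3077°
y = sin Δλ · cos φ₂ = 0.264591
x = cos φ₁ sin φ₂ − sin φ₁ cos φ₂ cos Δλ = 0.341933
θ = atan2(y, x) = 37.7330° → 37.7330° (mod 360°)

37.7°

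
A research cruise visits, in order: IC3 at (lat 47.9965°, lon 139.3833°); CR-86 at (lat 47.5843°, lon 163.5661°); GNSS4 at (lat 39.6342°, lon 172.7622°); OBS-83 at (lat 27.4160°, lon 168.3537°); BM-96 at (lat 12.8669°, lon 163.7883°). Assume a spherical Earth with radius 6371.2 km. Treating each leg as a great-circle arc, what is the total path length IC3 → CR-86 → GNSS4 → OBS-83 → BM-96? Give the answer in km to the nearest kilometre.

IC3→CR-86: c = 0.282491 rad, d = 1799.81 km
CR-86→GNSS4: c = 0.180732 rad, d = 1151.48 km
GNSS4→OBS-83: c = 0.222603 rad, d = 1418.25 km
OBS-83→BM-96: c = 0.264639 rad, d = 1686.07 km
Total = 1799.81 + 1151.48 + 1418.25 + 1686.07 = 6055.61 km

6056 km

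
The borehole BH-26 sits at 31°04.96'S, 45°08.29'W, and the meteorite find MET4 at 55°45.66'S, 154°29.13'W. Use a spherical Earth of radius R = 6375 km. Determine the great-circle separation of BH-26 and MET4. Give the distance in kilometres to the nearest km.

8290 km

BH-26: φ = -31.08267°, λ = -45.13817°
MET4: φ = -55.76100°, λ = -154.48550°
Δφ = -24.6783°,  Δλ = -109.3473°
a = sin²(Δφ/2) + cos φ₁ cos φ₂ sin²(Δλ/2) = 0.366418
c = 2·arcsin(√a) = 1.300347 rad = 74.5044°
d = R·c = 6375 × 1.300347 = 8289.7 km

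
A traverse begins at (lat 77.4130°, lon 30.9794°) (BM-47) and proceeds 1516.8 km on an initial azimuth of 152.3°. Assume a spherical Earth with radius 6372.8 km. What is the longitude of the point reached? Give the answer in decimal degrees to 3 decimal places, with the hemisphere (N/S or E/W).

45.755°E

δ = d/R = 1516.8/6372.8 = 0.238012 rad
φ₂ = arcsin(sin φ₁ cos δ + cos φ₁ sin δ cos θ)
   = arcsin(0.97597·0.97181 + 0.21792·0.23577·-0.88539) = 64.55009°
λ₂ = λ₁ + atan2(sin θ sin δ cos φ₁, cos δ − sin φ₁ sin φ₂) = 45.75534°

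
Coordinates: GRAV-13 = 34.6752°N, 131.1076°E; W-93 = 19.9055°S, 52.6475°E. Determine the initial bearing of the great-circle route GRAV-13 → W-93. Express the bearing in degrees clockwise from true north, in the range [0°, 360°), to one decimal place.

247.2°

Δλ = -78.4601°
y = sin Δλ · cos φ₂ = -0.921249
x = cos φ₁ sin φ₂ − sin φ₁ cos φ₂ cos Δλ = -0.387013
θ = atan2(y, x) = -112.7871° → 247.2129° (mod 360°)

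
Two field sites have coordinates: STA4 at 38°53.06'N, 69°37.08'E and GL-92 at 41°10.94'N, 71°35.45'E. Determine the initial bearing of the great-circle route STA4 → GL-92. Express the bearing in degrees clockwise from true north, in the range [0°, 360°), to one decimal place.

STA4: φ = +38.88433°, λ = +69.61800°
GL-92: φ = +41.18233°, λ = +71.59083°
Δλ = 1.9728°
y = sin Δλ · cos φ₂ = 0.025909
x = cos φ₁ sin φ₂ − sin φ₁ cos φ₂ cos Δλ = 0.040377
θ = atan2(y, x) = 32.6877° → 32.6877° (mod 360°)

32.7°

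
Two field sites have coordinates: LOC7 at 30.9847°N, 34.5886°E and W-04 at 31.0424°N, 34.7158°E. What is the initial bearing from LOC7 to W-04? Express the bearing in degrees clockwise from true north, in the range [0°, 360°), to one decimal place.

Δλ = 0.1272°
y = sin Δλ · cos φ₂ = 0.001902
x = cos φ₁ sin φ₂ − sin φ₁ cos φ₂ cos Δλ = 0.001008
θ = atan2(y, x) = 62.0759° → 62.0759° (mod 360°)

62.1°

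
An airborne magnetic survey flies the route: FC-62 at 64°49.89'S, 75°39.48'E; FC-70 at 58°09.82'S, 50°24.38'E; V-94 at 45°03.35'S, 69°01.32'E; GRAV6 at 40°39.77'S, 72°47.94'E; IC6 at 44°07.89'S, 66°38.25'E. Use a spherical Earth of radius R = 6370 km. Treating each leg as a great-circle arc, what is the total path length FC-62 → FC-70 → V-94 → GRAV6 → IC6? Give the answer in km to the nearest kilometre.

4659 km

FC-62: φ = -64.83150°, λ = +75.65800°
FC-70: φ = -58.16367°, λ = +50.40633°
V-94: φ = -45.05583°, λ = +69.02200°
GRAV6: φ = -40.66283°, λ = +72.79900°
IC6: φ = -44.13150°, λ = +66.63750°
FC-62→FC-70: c = 0.238052 rad, d = 1516.39 km
FC-70→V-94: c = 0.302988 rad, d = 1930.03 km
V-94→GRAV6: c = 0.090604 rad, d = 577.15 km
GRAV6→IC6: c = 0.099812 rad, d = 635.80 km
Total = 1516.39 + 1930.03 + 577.15 + 635.80 = 4659.37 km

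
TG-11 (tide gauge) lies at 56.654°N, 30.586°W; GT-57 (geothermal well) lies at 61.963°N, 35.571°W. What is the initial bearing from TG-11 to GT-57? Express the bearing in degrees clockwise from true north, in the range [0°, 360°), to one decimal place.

Δλ = -4.9850°
y = sin Δλ · cos φ₂ = -0.040844
x = cos φ₁ sin φ₂ − sin φ₁ cos φ₂ cos Δλ = 0.094012
θ = atan2(y, x) = -23.4829° → 336.5171° (mod 360°)

336.5°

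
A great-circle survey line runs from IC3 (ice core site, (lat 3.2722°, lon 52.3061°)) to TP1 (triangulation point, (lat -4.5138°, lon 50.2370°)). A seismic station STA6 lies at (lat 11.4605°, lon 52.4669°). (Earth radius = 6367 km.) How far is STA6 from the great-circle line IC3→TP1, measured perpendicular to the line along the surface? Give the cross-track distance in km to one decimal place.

216.0 km

δ₁₃ = central angle IC3→STA6 = 0.142940 rad  (haversine)
θ₁₃ = bearing IC3→STA6 = 1.106°,  θ₁₂ = bearing IC3→TP1 = 194.883°
dₓₜ = R·arcsin(sin δ₁₃ · sin(θ₁₃ − θ₁₂)) = 6367·arcsin(0.14245·sin(-193.776°)) = 216.027 km
|dₓₜ| = 216.027 km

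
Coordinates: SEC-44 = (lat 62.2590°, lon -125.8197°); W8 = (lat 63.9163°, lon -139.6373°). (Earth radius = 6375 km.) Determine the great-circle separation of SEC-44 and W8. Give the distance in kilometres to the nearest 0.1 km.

Δφ = 1.6573°,  Δλ = -13.8176°
a = sin²(Δφ/2) + cos φ₁ cos φ₂ sin²(Δλ/2) = 0.003171
c = 2·arcsin(√a) = 0.112674 rad = 6.4558°
d = R·c = 6375 × 0.112674 = 718.3 km

718.3 km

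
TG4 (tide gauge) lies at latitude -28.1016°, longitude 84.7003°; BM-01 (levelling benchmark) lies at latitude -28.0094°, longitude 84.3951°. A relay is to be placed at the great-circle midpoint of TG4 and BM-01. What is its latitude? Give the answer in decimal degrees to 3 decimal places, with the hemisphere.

Bx = cos φ₂ cos Δλ = 0.882858,  By = cos φ₂ sin Δλ = -0.004703
φₘ = atan2(sin φ₁ + sin φ₂, √((cos φ₁ + Bx)² + By²)) = -28.05558°
λₘ = λ₁ + atan2(By, cos φ₁ + Bx) = 84.54763°

28.056°S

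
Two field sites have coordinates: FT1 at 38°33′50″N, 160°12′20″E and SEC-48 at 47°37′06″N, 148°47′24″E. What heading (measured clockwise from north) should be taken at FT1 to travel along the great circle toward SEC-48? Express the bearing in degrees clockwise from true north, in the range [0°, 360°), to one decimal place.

321.2°

FT1: φ = +38.56389°, λ = +160.20556°
SEC-48: φ = +47.61833°, λ = +148.79000°
Δλ = -11.4156°
y = sin Δλ · cos φ₂ = -0.133413
x = cos φ₁ sin φ₂ − sin φ₁ cos φ₂ cos Δλ = 0.165686
θ = atan2(y, x) = -38.8417° → 321.1583° (mod 360°)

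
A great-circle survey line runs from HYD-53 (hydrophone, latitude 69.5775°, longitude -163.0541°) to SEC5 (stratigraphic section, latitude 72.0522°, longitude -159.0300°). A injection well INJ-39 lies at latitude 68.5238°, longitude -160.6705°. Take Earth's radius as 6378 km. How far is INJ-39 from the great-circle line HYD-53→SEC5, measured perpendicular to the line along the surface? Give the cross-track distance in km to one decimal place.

138.1 km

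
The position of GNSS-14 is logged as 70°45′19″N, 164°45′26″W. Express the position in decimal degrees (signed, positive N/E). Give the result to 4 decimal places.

+70.7553°, -164.7572°

lat: 70.7553° N → +70.7553°
lon: 164.7572° W → -164.7572°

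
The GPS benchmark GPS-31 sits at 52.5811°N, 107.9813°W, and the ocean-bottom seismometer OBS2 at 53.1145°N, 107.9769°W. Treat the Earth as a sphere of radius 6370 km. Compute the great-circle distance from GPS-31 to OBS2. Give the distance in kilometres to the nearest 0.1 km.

Δφ = 0.5334°,  Δλ = 0.0044°
a = sin²(Δφ/2) + cos φ₁ cos φ₂ sin²(Δλ/2) = 0.000022
c = 2·arcsin(√a) = 0.009310 rad = 0.5334°
d = R·c = 6370 × 0.009310 = 59.3 km

59.3 km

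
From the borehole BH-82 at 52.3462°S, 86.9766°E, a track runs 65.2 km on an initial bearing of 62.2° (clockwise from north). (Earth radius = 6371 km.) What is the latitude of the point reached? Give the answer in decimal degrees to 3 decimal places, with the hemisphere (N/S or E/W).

δ = d/R = 65.2/6371 = 0.010234 rad
φ₂ = arcsin(sin φ₁ cos δ + cos φ₁ sin δ cos θ)
   = arcsin(-0.79172·0.99995 + 0.61089·0.01023·0.46639) = -52.06971°
λ₂ = λ₁ + atan2(sin θ sin δ cos φ₁, cos δ − sin φ₁ sin φ₂) = 87.82041°

52.070°S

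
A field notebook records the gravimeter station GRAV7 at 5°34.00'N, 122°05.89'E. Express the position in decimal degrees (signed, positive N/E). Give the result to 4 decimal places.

+5.5667°, +122.0982°

lat: 5.5667° N → +5.5667°
lon: 122.0982° E → +122.0982°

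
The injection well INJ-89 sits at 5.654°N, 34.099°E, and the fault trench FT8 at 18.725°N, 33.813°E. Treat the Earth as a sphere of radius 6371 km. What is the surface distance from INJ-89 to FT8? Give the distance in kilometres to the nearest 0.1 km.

1453.8 km

Δφ = 13.0710°,  Δλ = -0.2860°
a = sin²(Δφ/2) + cos φ₁ cos φ₂ sin²(Δλ/2) = 0.012961
c = 2·arcsin(√a) = 0.228184 rad = 13.0740°
d = R·c = 6371 × 0.228184 = 1453.8 km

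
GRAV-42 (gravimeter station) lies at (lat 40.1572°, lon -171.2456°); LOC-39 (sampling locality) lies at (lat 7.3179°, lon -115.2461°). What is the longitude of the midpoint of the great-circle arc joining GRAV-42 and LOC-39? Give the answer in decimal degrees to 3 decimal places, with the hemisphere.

Bx = cos φ₂ cos Δλ = 0.554645,  By = cos φ₂ sin Δλ = 0.822280
φₘ = atan2(sin φ₁ + sin φ₂, √((cos φ₁ + Bx)² + By²)) = 26.42139°
λₘ = λ₁ + atan2(By, cos φ₁ + Bx) = -139.30421°

139.304°W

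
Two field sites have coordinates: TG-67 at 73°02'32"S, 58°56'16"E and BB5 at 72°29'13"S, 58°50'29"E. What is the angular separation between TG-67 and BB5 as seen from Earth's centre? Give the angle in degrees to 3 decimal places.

0.556°

TG-67: φ = -73.04222°, λ = +58.93778°
BB5: φ = -72.48694°, λ = +58.84139°
Δφ = 0.5553°,  Δλ = -0.0964°
a = sin²(Δφ/2) + cos φ₁ cos φ₂ sin²(Δλ/2) = 0.000024
c = 2·arcsin(√a) = 0.009704 rad = 0.5560°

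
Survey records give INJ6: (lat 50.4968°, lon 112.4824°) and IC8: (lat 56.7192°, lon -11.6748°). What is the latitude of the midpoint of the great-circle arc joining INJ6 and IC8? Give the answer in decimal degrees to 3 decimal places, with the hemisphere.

70.789°N

Bx = cos φ₂ cos Δλ = -0.308100,  By = cos φ₂ sin Δλ = -0.454085
φₘ = atan2(sin φ₁ + sin φ₂, √((cos φ₁ + Bx)² + By²)) = 70.78882°
λₘ = λ₁ + atan2(By, cos φ₁ + Bx) = 58.32596°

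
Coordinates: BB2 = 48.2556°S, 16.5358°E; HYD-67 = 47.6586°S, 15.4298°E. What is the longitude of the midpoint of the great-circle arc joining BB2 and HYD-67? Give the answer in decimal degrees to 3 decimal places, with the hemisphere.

Bx = cos φ₂ cos Δλ = 0.673421,  By = cos φ₂ sin Δλ = -0.013001
φₘ = atan2(sin φ₁ + sin φ₂, √((cos φ₁ + Bx)² + By²)) = -47.95843°
λₘ = λ₁ + atan2(By, cos φ₁ + Bx) = 15.97960°

15.980°E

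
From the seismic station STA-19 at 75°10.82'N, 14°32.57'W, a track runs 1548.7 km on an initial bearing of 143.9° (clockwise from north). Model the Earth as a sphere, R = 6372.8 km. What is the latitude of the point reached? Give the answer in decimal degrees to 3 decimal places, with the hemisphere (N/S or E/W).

62.698°N

STA-19: φ = +75.18033°, λ = -14.54283°
δ = d/R = 1548.7/6372.8 = 0.243017 rad
φ₂ = arcsin(sin φ₁ cos δ + cos φ₁ sin δ cos θ)
   = arcsin(0.96674·0.97062 + 0.25578·0.24063·-0.80799) = 62.69772°
λ₂ = λ₁ + atan2(sin θ sin δ cos φ₁, cos δ − sin φ₁ sin φ₂) = 3.46219°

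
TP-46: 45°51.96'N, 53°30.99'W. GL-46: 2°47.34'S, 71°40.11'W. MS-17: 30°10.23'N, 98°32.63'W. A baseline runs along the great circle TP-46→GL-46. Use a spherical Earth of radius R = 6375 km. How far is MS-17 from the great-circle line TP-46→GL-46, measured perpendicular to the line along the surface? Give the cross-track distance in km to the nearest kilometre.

3527 km

TP-46: φ = +45.86600°, λ = -53.51650°
GL-46: φ = -2.78900°, λ = -71.66850°
MS-17: φ = +30.17050°, λ = -98.54383°
δ₁₃ = central angle TP-46→MS-17 = 0.666184 rad  (haversine)
θ₁₃ = bearing TP-46→MS-17 = 261.759°,  θ₁₂ = bearing TP-46→GL-46 = 203.517°
dₓₜ = R·arcsin(sin δ₁₃ · sin(θ₁₃ − θ₁₂)) = 6375·arcsin(0.61799·sin(58.242°)) = 3527.053 km
|dₓₜ| = 3527.053 km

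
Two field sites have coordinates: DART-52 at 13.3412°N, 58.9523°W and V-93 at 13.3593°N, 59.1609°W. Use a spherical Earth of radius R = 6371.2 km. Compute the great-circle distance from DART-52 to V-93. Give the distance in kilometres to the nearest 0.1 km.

Δφ = 0.0181°,  Δλ = -0.2086°
a = sin²(Δφ/2) + cos φ₁ cos φ₂ sin²(Δλ/2) = 0.000003
c = 2·arcsin(√a) = 0.003556 rad = 0.2038°
d = R·c = 6371.2 × 0.003556 = 22.7 km

22.7 km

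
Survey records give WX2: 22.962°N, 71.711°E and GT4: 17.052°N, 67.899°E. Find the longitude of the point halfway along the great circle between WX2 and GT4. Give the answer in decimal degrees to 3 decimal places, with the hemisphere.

69.769°E

Bx = cos φ₂ cos Δλ = 0.953924,  By = cos φ₂ sin Δλ = -0.063560
φₘ = atan2(sin φ₁ + sin φ₂, √((cos φ₁ + Bx)² + By²)) = 20.01719°
λₘ = λ₁ + atan2(By, cos φ₁ + Bx) = 69.76916°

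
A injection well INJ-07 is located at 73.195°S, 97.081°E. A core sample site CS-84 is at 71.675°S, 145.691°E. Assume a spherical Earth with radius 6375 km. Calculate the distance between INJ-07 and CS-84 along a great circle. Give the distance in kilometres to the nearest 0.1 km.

Δφ = 1.5200°,  Δλ = 48.6100°
a = sin²(Δφ/2) + cos φ₁ cos φ₂ sin²(Δλ/2) = 0.015575
c = 2·arcsin(√a) = 0.250254 rad = 14.3385°
d = R·c = 6375 × 0.250254 = 1595.4 km

1595.4 km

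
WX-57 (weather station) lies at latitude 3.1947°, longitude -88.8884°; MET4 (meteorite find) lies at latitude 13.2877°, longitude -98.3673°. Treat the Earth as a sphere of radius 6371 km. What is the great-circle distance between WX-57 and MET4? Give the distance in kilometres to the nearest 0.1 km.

Δφ = 10.0930°,  Δλ = -9.4789°
a = sin²(Δφ/2) + cos φ₁ cos φ₂ sin²(Δλ/2) = 0.014371
c = 2·arcsin(√a) = 0.240340 rad = 13.7705°
d = R·c = 6371 × 0.240340 = 1531.2 km

1531.2 km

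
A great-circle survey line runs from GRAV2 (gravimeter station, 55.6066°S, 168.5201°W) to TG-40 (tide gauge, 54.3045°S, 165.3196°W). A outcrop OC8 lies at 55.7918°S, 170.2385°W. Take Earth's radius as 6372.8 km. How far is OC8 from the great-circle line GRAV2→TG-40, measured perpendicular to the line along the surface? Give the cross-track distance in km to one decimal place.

41.9 km

δ₁₃ = central angle GRAV2→OC8 = 0.017207 rad  (haversine)
θ₁₃ = bearing GRAV2→OC8 = 258.464°,  θ₁₂ = bearing GRAV2→TG-40 = 55.999°
dₓₜ = R·arcsin(sin δ₁₃ · sin(θ₁₃ − θ₁₂)) = 6372.8·arcsin(0.01721·sin(202.465°)) = -41.900 km
|dₓₜ| = 41.900 km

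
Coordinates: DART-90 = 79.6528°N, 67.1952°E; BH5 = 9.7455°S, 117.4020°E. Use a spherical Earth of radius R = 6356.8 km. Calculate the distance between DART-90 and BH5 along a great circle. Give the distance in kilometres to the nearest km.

Δφ = -89.3983°,  Δλ = 50.2068°
a = sin²(Δφ/2) + cos φ₁ cos φ₂ sin²(Δλ/2) = 0.526611
c = 2·arcsin(√a) = 1.624044 rad = 93.0509°
d = R·c = 6356.8 × 1.624044 = 10323.7 km

10324 km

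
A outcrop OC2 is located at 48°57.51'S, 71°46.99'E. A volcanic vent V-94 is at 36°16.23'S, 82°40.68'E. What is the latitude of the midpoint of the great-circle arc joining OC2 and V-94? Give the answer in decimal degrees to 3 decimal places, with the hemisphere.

OC2: φ = -48.95850°, λ = +71.78317°
V-94: φ = -36.27050°, λ = +82.67800°
Bx = cos φ₂ cos Δλ = 0.791701,  By = cos φ₂ sin Δλ = 0.152384
φₘ = atan2(sin φ₁ + sin φ₂, √((cos φ₁ + Bx)² + By²)) = -42.74239°
λₘ = λ₁ + atan2(By, cos φ₁ + Bx) = 77.78944°

42.742°S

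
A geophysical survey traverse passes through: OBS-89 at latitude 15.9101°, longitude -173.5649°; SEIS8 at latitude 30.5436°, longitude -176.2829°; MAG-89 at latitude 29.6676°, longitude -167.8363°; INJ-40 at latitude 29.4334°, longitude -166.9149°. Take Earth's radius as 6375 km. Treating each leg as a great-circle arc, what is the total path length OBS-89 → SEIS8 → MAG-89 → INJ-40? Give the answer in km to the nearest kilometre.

OBS-89→SEIS8: c = 0.259065 rad, d = 1651.54 km
SEIS8→MAG-89: c = 0.128416 rad, d = 818.65 km
MAG-89→INJ-40: c = 0.014574 rad, d = 92.91 km
Total = 1651.54 + 818.65 + 92.91 = 2563.11 km

2563 km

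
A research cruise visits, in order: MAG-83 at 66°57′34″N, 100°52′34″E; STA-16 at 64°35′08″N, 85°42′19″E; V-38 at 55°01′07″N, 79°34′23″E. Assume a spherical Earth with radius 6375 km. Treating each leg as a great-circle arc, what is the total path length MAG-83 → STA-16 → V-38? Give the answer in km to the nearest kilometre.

MAG-83: φ = +66.95944°, λ = +100.87611°
STA-16: φ = +64.58556°, λ = +85.70528°
V-38: φ = +55.01861°, λ = +79.57306°
MAG-83→STA-16: c = 0.115926 rad, d = 739.03 km
STA-16→V-38: c = 0.175243 rad, d = 1117.17 km
Total = 739.03 + 1117.17 = 1856.20 km

1856 km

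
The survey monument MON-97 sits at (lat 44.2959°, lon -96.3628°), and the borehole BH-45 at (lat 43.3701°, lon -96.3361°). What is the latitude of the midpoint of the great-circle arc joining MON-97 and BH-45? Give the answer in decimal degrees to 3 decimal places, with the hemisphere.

Bx = cos φ₂ cos Δλ = 0.726933,  By = cos φ₂ sin Δλ = 0.000339
φₘ = atan2(sin φ₁ + sin φ₂, √((cos φ₁ + Bx)² + By²)) = 43.83300°
λₘ = λ₁ + atan2(By, cos φ₁ + Bx) = -96.34935°

43.833°N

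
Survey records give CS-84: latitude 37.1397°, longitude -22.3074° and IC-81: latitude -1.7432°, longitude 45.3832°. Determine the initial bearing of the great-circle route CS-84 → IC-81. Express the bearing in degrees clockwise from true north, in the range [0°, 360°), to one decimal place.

Δλ = 67.6906°
y = sin Δλ · cos φ₂ = 0.924719
x = cos φ₁ sin φ₂ − sin φ₁ cos φ₂ cos Δλ = -0.253336
θ = atan2(y, x) = 105.3208° → 105.3208° (mod 360°)

105.3°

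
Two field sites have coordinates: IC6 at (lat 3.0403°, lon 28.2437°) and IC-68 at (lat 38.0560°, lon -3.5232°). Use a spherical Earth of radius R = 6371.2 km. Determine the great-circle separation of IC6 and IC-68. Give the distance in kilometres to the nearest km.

5057 km

Δφ = 35.0157°,  Δλ = -31.7669°
a = sin²(Δφ/2) + cos φ₁ cos φ₂ sin²(Δλ/2) = 0.149398
c = 2·arcsin(√a) = 0.793711 rad = 45.4763°
d = R·c = 6371.2 × 0.793711 = 5056.9 km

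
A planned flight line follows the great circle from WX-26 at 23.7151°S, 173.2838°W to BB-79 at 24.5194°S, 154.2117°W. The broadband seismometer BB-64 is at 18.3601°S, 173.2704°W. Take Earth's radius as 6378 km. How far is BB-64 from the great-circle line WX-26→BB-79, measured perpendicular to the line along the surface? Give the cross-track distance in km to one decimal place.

δ₁₃ = central angle WX-26→BB-64 = 0.093463 rad  (haversine)
θ₁₃ = bearing WX-26→BB-64 = 0.136°,  θ₁₂ = bearing WX-26→BB-79 = 96.548°
dₓₜ = R·arcsin(sin δ₁₃ · sin(θ₁₃ − θ₁₂)) = 6378·arcsin(0.09333·sin(-96.412°)) = -592.366 km
|dₓₜ| = 592.366 km

592.4 km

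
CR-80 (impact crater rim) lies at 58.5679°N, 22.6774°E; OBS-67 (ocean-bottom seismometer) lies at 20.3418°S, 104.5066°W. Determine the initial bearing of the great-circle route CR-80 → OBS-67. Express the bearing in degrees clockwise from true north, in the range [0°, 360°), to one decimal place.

292.0°

Δλ = -127.1840°
y = sin Δλ · cos φ₂ = -0.747013
x = cos φ₁ sin φ₂ − sin φ₁ cos φ₂ cos Δλ = 0.302250
θ = atan2(y, x) = -67.9712° → 292.0288° (mod 360°)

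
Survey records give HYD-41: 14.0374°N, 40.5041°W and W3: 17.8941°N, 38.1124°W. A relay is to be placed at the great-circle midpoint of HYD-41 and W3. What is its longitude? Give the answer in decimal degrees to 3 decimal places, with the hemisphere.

39.320°W

Bx = cos φ₂ cos Δλ = 0.950797,  By = cos φ₂ sin Δλ = 0.039712
φₘ = atan2(sin φ₁ + sin φ₂, √((cos φ₁ + Bx)² + By²)) = 15.96905°
λₘ = λ₁ + atan2(By, cos φ₁ + Bx) = -39.31977°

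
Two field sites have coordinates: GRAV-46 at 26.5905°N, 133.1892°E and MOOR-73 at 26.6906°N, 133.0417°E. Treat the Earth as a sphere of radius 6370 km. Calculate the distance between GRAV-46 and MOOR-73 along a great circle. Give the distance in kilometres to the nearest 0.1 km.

18.4 km

Δφ = 0.1001°,  Δλ = -0.1475°
a = sin²(Δφ/2) + cos φ₁ cos φ₂ sin²(Δλ/2) = 0.000002
c = 2·arcsin(√a) = 0.002889 rad = 0.1655°
d = R·c = 6370 × 0.002889 = 18.4 km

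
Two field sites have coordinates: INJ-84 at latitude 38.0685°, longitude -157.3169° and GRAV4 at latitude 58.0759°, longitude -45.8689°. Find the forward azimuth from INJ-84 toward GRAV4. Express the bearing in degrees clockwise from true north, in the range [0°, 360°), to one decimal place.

32.0°

Δλ = 111.4480°
y = sin Δλ · cos φ₂ = 0.492176
x = cos φ₁ sin φ₂ − sin φ₁ cos φ₂ cos Δλ = 0.787423
θ = atan2(y, x) = 32.0073° → 32.0073° (mod 360°)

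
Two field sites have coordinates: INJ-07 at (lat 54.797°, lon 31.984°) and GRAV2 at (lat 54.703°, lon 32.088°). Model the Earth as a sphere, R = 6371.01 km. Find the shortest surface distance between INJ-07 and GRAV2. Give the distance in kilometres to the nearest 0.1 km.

Δφ = -0.0940°,  Δλ = 0.1040°
a = sin²(Δφ/2) + cos φ₁ cos φ₂ sin²(Δλ/2) = 0.000001
c = 2·arcsin(√a) = 0.001947 rad = 0.1115°
d = R·c = 6371.01 × 0.001947 = 12.4 km

12.4 km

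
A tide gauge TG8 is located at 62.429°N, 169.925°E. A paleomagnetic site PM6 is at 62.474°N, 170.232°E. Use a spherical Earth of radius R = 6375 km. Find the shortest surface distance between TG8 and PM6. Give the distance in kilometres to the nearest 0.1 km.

Δφ = 0.0450°,  Δλ = 0.3070°
a = sin²(Δφ/2) + cos φ₁ cos φ₂ sin²(Δλ/2) = 0.000002
c = 2·arcsin(√a) = 0.002600 rad = 0.1489°
d = R·c = 6375 × 0.002600 = 16.6 km

16.6 km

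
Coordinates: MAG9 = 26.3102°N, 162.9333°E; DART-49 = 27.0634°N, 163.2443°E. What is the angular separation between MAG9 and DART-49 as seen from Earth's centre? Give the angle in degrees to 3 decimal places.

0.803°

Δφ = 0.7532°,  Δλ = 0.3110°
a = sin²(Δφ/2) + cos φ₁ cos φ₂ sin²(Δλ/2) = 0.000049
c = 2·arcsin(√a) = 0.014012 rad = 0.8028°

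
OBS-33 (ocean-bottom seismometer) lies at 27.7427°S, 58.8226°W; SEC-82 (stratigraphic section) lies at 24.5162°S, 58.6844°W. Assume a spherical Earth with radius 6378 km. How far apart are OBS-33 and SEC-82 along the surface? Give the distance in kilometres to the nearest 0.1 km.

Δφ = 3.2265°,  Δλ = 0.1382°
a = sin²(Δφ/2) + cos φ₁ cos φ₂ sin²(Δλ/2) = 0.000794
c = 2·arcsin(√a) = 0.056355 rad = 3.2289°
d = R·c = 6378 × 0.056355 = 359.4 km

359.4 km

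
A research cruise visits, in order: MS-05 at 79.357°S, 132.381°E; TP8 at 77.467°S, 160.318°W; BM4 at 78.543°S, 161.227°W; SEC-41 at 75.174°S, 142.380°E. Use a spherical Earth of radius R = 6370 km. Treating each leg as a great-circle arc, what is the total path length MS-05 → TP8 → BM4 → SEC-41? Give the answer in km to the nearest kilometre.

2964 km

MS-05→TP8: c = 0.224777 rad, d = 1431.83 km
TP8→BM4: c = 0.019066 rad, d = 121.45 km
BM4→SEC-41: c = 0.221463 rad, d = 1410.72 km
Total = 1431.83 + 121.45 + 1410.72 = 2964.00 km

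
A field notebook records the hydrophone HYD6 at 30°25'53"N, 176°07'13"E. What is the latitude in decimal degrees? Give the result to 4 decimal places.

30.4314°N

30° + 25′/60 + 53″/3600 = 30 + 0.41667 + 0.01472 = 30.4314°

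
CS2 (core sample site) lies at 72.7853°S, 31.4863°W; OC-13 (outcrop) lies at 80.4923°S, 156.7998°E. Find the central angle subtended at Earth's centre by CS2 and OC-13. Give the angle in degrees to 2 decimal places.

Δφ = -7.7070°,  Δλ = -171.7139°
a = sin²(Δφ/2) + cos φ₁ cos φ₂ sin²(Δλ/2) = 0.053147
c = 2·arcsin(√a) = 0.465258 rad = 26.6573°

26.66°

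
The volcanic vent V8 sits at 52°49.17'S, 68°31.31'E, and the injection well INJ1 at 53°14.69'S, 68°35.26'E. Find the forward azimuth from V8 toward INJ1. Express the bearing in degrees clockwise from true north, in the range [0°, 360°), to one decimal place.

174.7°

V8: φ = -52.81950°, λ = +68.52183°
INJ1: φ = -53.24483°, λ = +68.58767°
Δλ = 0.0658°
y = sin Δλ · cos φ₂ = 0.000688
x = cos φ₁ sin φ₂ − sin φ₁ cos φ₂ cos Δλ = -0.007424
θ = atan2(y, x) = 174.7085° → 174.7085° (mod 360°)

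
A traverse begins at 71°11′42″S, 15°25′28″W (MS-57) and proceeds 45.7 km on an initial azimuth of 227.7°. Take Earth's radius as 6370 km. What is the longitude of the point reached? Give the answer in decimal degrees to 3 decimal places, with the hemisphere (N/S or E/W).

16.381°W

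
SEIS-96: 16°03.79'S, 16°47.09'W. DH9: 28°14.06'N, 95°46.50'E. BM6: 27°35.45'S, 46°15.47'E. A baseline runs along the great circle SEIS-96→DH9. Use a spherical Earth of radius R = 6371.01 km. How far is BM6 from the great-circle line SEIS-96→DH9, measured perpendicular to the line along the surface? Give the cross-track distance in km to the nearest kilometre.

4307 km

SEIS-96: φ = -16.06317°, λ = -16.78483°
DH9: φ = +28.23433°, λ = +95.77500°
BM6: φ = -27.59083°, λ = +46.25783°
δ₁₃ = central angle SEIS-96→BM6 = 1.030674 rad  (haversine)
θ₁₃ = bearing SEIS-96→BM6 = 112.912°,  θ₁₂ = bearing SEIS-96→DH9 = 66.068°
dₓₜ = R·arcsin(sin δ₁₃ · sin(θ₁₃ − θ₁₂)) = 6371.01·arcsin(0.85765·sin(46.844°)) = 4306.599 km
|dₓₜ| = 4306.599 km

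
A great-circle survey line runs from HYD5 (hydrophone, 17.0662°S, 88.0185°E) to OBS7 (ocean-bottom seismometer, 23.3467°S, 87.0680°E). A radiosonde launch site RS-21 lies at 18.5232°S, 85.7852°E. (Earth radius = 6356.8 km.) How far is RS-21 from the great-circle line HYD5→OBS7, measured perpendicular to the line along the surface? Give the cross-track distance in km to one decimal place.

δ₁₃ = central angle HYD5→RS-21 = 0.044988 rad  (haversine)
θ₁₃ = bearing HYD5→RS-21 = 235.245°,  θ₁₂ = bearing HYD5→OBS7 = 187.923°
dₓₜ = R·arcsin(sin δ₁₃ · sin(θ₁₃ − θ₁₂)) = 6356.8·arcsin(0.04497·sin(47.321°)) = 210.213 km
|dₓₜ| = 210.213 km

210.2 km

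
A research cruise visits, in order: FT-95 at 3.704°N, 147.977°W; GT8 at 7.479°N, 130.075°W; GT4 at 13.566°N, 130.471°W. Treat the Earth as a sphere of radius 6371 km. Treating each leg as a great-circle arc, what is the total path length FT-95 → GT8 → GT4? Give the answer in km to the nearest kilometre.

FT-95→GT8: c = 0.317797 rad, d = 2024.68 km
GT8→GT4: c = 0.106455 rad, d = 678.23 km
Total = 2024.68 + 678.23 = 2702.91 km

2703 km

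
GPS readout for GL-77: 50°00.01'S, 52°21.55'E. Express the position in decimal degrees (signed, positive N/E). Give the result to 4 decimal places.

-50.0002°, +52.3592°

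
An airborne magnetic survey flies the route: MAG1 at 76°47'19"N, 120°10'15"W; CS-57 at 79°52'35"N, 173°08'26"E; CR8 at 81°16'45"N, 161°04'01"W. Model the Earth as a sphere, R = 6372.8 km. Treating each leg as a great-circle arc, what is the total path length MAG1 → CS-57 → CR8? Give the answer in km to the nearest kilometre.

1939 km

MAG1: φ = +76.78861°, λ = -120.17083°
CS-57: φ = +79.87639°, λ = +173.14056°
CR8: φ = +81.27917°, λ = -161.06694°
MAG1→CS-57: c = 0.227322 rad, d = 1448.68 km
CS-57→CR8: c = 0.076892 rad, d = 490.02 km
Total = 1448.68 + 490.02 = 1938.69 km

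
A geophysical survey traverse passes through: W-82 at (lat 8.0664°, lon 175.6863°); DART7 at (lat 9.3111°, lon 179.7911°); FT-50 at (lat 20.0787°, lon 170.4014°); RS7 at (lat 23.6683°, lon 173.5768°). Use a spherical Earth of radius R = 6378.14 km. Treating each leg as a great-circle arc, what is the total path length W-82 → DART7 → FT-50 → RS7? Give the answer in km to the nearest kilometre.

2556 km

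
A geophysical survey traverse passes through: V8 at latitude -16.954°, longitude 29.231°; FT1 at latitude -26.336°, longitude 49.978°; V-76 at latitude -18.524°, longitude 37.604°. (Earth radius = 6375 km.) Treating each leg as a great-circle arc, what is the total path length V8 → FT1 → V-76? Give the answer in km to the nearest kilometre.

3921 km

V8→FT1: c = 0.373562 rad, d = 2381.46 km
FT1→V-76: c = 0.241506 rad, d = 1539.60 km
Total = 2381.46 + 1539.60 = 3921.06 km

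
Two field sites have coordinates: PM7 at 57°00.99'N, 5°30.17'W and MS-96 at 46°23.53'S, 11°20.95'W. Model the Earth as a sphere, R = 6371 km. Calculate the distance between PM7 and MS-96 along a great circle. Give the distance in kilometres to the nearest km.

PM7: φ = +57.01650°, λ = -5.50283°
MS-96: φ = -46.39217°, λ = -11.34917°
Δφ = -103.4087°,  Δλ = -5.8463°
a = sin²(Δφ/2) + cos φ₁ cos φ₂ sin²(Δλ/2) = 0.616924
c = 2·arcsin(√a) = 1.806830 rad = 103.5237°
d = R·c = 6371 × 1.806830 = 11511.3 km

11511 km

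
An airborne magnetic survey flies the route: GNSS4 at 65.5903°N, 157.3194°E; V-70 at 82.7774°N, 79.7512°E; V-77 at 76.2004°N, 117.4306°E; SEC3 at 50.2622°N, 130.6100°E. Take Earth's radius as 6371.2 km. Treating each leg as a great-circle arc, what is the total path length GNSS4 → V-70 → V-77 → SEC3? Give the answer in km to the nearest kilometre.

GNSS4→V-70: c = 0.416345 rad, d = 2652.62 km
V-70→V-77: c = 0.160394 rad, d = 1021.90 km
V-77→SEC3: c = 0.461804 rad, d = 2942.25 km
Total = 2652.62 + 1021.90 + 2942.25 = 6616.76 km

6617 km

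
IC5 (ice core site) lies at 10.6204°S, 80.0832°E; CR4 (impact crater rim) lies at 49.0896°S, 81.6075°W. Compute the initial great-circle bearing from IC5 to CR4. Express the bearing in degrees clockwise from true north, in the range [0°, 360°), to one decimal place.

Δλ = -161.6907°
y = sin Δλ · cos φ₂ = -0.205728
x = cos φ₁ sin φ₂ − sin φ₁ cos φ₂ cos Δλ = -0.857373
θ = atan2(y, x) = -166.5069° → 193.4931° (mod 360°)

193.5°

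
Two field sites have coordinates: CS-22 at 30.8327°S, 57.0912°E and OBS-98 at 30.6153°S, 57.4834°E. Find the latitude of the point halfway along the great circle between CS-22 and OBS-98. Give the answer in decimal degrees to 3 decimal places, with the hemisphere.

30.724°S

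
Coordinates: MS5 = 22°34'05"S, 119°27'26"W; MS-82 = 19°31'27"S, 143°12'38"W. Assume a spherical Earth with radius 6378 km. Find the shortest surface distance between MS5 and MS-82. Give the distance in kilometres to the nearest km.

MS5: φ = -22.56806°, λ = -119.45722°
MS-82: φ = -19.52417°, λ = -143.21056°
Δφ = 3.0439°,  Δλ = -23.7533°
a = sin²(Δφ/2) + cos φ₁ cos φ₂ sin²(Δλ/2) = 0.037569
c = 2·arcsin(√a) = 0.390124 rad = 22.3524°
d = R·c = 6378 × 0.390124 = 2488.2 km

2488 km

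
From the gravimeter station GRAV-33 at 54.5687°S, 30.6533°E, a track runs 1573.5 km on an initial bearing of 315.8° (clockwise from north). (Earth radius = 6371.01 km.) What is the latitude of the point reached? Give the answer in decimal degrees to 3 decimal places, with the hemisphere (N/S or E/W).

δ = d/R = 1573.5/6371.01 = 0.246978 rad
φ₂ = arcsin(sin φ₁ cos δ + cos φ₁ sin δ cos θ)
   = arcsin(-0.81481·0.96966 + 0.57973·0.24447·0.71691) = -43.50988°
λ₂ = λ₁ + atan2(sin θ sin δ cos φ₁, cos δ − sin φ₁ sin φ₂) = 17.06133°

43.510°S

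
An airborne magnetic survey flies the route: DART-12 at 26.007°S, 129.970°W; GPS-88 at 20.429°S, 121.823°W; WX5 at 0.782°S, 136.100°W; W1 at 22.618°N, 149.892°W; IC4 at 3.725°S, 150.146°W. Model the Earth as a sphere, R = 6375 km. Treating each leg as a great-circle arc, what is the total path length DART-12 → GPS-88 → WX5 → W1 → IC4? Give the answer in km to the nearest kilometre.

9653 km

DART-12→GPS-88: c = 0.162876 rad, d = 1038.34 km
GPS-88→WX5: c = 0.420605 rad, d = 2681.36 km
WX5→W1: c = 0.470940 rad, d = 3002.24 km
W1→IC4: c = 0.459792 rad, d = 2931.18 km
Total = 1038.34 + 2681.36 + 3002.24 + 2931.18 = 9653.11 km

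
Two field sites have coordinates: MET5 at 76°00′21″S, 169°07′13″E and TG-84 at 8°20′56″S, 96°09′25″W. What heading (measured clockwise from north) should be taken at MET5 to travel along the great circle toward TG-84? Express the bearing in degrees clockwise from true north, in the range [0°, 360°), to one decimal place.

96.6°

MET5: φ = -76.00583°, λ = +169.12028°
TG-84: φ = -8.34889°, λ = -96.15694°
Δλ = 94.7228°
y = sin Δλ · cos φ₂ = 0.986043
x = cos φ₁ sin φ₂ − sin φ₁ cos φ₂ cos Δλ = -0.114157
θ = atan2(y, x) = 96.6039° → 96.6039° (mod 360°)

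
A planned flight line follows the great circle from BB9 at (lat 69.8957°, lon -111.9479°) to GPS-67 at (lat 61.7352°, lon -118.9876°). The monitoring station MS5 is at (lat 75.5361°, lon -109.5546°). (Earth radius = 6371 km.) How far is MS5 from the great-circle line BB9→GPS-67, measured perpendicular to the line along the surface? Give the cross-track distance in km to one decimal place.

181.1 km

δ₁₃ = central angle BB9→MS5 = 0.099203 rad  (haversine)
θ₁₃ = bearing BB9→MS5 = 6.045°,  θ₁₂ = bearing BB9→GPS-67 = 202.722°
dₓₜ = R·arcsin(sin δ₁₃ · sin(θ₁₃ − θ₁₂)) = 6371·arcsin(0.09904·sin(-196.676°)) = 181.096 km
|dₓₜ| = 181.096 km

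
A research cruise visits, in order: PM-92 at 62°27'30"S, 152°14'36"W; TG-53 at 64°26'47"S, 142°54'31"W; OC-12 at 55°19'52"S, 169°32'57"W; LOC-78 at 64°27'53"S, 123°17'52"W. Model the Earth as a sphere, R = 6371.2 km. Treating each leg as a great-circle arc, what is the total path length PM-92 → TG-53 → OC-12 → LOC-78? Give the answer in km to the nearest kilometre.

PM-92: φ = -62.45833°, λ = -152.24333°
TG-53: φ = -64.44639°, λ = -142.90861°
OC-12: φ = -55.33111°, λ = -169.54917°
LOC-78: φ = -64.46472°, λ = -123.29778°
PM-92→TG-53: c = 0.080560 rad, d = 513.26 km
TG-53→OC-12: c = 0.279032 rad, d = 1777.77 km
OC-12→LOC-78: c = 0.423457 rad, d = 2697.93 km
Total = 513.26 + 1777.77 + 2697.93 = 4988.96 km

4989 km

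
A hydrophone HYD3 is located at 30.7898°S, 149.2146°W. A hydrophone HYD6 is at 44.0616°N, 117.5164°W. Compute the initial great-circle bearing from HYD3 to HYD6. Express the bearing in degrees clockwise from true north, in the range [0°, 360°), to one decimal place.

Δλ = 31.6982°
y = sin Δλ · cos φ₂ = 0.377581
x = cos φ₁ sin φ₂ − sin φ₁ cos φ₂ cos Δλ = 0.910380
θ = atan2(y, x) = 22.5263° → 22.5263° (mod 360°)

22.5°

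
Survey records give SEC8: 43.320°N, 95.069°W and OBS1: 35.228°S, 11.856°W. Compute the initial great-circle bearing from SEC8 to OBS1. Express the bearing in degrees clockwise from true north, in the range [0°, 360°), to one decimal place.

Δλ = 83.2130°
y = sin Δλ · cos φ₂ = 0.811139
x = cos φ₁ sin φ₂ − sin φ₁ cos φ₂ cos Δλ = -0.485895
θ = atan2(y, x) = 120.9228° → 120.9228° (mod 360°)

120.9°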